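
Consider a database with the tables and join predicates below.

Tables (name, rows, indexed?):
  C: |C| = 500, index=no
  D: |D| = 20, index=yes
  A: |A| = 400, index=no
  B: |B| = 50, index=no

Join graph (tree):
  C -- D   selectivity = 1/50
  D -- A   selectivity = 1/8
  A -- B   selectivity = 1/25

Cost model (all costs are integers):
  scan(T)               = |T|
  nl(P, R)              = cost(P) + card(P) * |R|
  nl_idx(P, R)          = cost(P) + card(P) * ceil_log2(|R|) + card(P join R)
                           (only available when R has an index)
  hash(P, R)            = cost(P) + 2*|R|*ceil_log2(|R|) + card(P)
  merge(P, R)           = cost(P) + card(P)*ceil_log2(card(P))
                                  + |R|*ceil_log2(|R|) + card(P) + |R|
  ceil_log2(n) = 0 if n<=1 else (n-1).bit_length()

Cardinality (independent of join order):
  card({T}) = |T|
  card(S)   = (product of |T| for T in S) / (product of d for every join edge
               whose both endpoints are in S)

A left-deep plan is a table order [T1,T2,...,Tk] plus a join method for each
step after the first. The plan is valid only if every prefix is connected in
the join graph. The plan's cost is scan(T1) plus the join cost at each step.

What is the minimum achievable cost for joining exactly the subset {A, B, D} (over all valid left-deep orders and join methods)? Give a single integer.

2400

Selinger DP over subsets of {A,B,D}:
  {D}: scan cost=20, card=20
  {A}: scan cost=400, card=400
  {B}: scan cost=50, card=50
  {AD}: card=1000; try (D,hash)→1000, (D,nl_idx)→3400, (A,merge)→4140, (D,merge)→4520, (A,hash)→7240, (A,nl)→8020 …(+1); best=1000 via (D,hash)
  {AB}: card=800; try (B,hash)→1400, (A,merge)→4400, (B,merge)→4750, (A,hash)→7300, (A,nl)→20050, (B,nl)→20400; best=1400 via (B,hash)
  {ABD}: card=2000; try (D,hash)→2400, (B,hash)→2600, (D,nl_idx)→7400, (D,merge)→10320, (B,merge)→12350, (D,nl)→17400 …(+1); best=2400 via (D,hash)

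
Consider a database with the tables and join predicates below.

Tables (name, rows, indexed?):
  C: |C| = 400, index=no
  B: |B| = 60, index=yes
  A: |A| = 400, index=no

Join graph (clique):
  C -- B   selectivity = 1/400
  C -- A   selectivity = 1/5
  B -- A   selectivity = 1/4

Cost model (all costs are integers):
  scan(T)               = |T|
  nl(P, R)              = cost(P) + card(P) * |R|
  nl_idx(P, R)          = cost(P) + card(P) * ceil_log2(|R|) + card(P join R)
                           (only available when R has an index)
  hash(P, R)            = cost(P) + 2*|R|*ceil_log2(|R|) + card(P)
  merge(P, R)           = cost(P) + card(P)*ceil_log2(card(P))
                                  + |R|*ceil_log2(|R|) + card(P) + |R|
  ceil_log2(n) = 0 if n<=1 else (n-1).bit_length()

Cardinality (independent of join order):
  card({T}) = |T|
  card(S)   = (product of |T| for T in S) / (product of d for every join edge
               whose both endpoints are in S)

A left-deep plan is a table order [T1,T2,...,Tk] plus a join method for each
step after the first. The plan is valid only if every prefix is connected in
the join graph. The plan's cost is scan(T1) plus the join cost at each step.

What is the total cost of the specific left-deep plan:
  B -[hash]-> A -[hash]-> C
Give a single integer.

step 1: scan B: cost=60, card=60
step 2: join A via hash
    card(P join A) = 60*400/(4) = 6000
    cost = 60 + 2*400*9 + 60 = 7320
step 3: join C via hash
    card(P join C) = 6000*400/(400*5) = 1200
    cost = 7320 + 2*400*9 + 6000 = 20520

20520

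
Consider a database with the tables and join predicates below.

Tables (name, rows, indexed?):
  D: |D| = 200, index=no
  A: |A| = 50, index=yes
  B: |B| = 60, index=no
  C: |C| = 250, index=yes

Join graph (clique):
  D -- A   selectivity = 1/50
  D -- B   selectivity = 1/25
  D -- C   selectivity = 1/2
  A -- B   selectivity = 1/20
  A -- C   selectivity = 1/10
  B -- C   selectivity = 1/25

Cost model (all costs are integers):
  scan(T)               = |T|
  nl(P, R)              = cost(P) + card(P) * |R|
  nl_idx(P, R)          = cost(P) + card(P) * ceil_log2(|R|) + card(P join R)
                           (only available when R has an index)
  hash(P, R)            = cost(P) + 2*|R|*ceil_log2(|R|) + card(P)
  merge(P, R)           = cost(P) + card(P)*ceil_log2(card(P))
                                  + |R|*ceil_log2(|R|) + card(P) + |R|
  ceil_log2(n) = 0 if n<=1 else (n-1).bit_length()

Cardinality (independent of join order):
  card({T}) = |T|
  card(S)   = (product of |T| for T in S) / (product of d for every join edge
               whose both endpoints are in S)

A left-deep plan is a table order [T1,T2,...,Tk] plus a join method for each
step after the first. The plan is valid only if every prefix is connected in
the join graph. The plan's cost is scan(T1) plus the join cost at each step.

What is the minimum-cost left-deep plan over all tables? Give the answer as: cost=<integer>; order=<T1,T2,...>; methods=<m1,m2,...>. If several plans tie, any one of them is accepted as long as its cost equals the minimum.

Selinger DP (subsets sized 1..n):
  {D}: scan cost=200, card=200
  {A}: scan cost=50, card=50
  {B}: scan cost=60, card=60
  {C}: scan cost=250, card=250
  {AD}: card=200; try (A,hash)→1000, (A,nl_idx)→1600, (D,merge)→2200, (A,merge)→2350, (D,hash)→3300, (D,nl)→10050 …(+1); best=1000 via (A,hash)
  {BD}: card=480; try (B,hash)→1120, (D,merge)→2280, (B,merge)→2420, (D,hash)→3320, (D,nl)→12060, (B,nl)→12200; best=1120 via (B,hash)
  {CD}: card=25000; try (D,hash)→3700, (C,merge)→4250, (D,merge)→4300, (C,hash)→4400, (C,nl_idx)→26800, (C,nl)→50200 …(+1); best=3700 via (D,hash)
  {AB}: card=150; try (A,nl_idx)→570, (A,hash)→720, (B,hash)→820, (B,merge)→820, (A,merge)→830, (B,nl)→3050 …(+1); best=570 via (A,nl_idx)
  {AC}: card=1250; try (A,hash)→1100, (C,nl_idx)→1700, (C,merge)→2650, (A,merge)→2850, (A,nl_idx)→3000, (C,hash)→4100 …(+2); best=1100 via (A,hash)
  {BC}: card=600; try (C,nl_idx)→1140, (B,hash)→1220, (C,merge)→2730, (B,merge)→2920, (C,hash)→4120, (C,nl)→15060 …(+1); best=1140 via (C,nl_idx)
  {ABD}: card=24; try (B,hash)→1920, (A,hash)→2200, (B,merge)→3220, (D,merge)→3720, (D,hash)→3920, (A,nl_idx)→4024 …(+4); best=1920 via (B,hash)
  {ACD}: card=2500; try (C,merge)→5050, (C,nl_idx)→5100, (C,hash)→5200, (D,hash)→5550, (D,merge)→17900, (A,hash)→29300 …(+5); best=5050 via (C,merge)
  {BCD}: card=2400; try (D,hash)→4940, (C,hash)→5600, (C,nl_idx)→7360, (C,merge)→8170, (D,merge)→9540, (B,hash)→29420 …(+4); best=4940 via (D,hash)
  {ABC}: card=150; try (C,nl_idx)→1920, (A,hash)→2340, (B,hash)→3070, (C,merge)→4170, (C,hash)→4720, (A,nl_idx)→4890 …(+5); best=1920 via (C,nl_idx)
  {ABCD}: card=12; try (C,nl_idx)→2124, (C,merge)→4314, (D,merge)→5070, (D,hash)→5270, (C,hash)→5944, (C,nl)→7920 …(+8); best=2124 via (C,nl_idx)

cost=2124; order=D,A,B,C; methods=hash,hash,nl_idx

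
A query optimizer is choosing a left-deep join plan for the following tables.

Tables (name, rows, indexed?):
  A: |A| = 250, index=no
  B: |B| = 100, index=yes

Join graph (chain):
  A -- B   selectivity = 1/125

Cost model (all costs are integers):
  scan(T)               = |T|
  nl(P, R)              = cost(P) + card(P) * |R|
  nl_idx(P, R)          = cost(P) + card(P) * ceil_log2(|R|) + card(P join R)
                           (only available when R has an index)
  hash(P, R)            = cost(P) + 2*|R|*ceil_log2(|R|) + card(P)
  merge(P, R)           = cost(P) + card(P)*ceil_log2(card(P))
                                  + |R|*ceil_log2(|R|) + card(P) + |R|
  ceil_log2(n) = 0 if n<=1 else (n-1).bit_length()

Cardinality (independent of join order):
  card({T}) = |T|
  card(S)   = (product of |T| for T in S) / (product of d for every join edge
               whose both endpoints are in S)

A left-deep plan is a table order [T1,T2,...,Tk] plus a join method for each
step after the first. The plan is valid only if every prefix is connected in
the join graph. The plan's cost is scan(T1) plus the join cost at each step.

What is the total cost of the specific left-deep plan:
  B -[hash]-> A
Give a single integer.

step 1: scan B: cost=100, card=100
step 2: join A via hash
    card(P join A) = 100*250/(125) = 200
    cost = 100 + 2*250*8 + 100 = 4200

4200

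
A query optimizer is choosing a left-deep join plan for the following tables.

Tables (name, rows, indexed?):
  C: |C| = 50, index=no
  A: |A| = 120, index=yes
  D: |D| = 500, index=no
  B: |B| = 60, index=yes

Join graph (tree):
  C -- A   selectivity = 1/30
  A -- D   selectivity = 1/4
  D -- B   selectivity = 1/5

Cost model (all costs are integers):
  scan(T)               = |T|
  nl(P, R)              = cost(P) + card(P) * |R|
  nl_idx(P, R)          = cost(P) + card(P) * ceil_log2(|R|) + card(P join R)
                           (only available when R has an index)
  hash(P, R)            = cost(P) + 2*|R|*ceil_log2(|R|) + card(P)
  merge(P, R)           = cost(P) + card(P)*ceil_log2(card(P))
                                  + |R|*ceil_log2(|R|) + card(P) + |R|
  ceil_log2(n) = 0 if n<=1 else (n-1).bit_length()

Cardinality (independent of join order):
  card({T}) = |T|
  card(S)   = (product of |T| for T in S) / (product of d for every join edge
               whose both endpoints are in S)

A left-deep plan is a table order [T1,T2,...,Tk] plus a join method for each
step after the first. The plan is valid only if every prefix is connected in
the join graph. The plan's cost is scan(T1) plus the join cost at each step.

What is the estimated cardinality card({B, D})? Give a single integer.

6000

Tables in S: B(60), D(500)
Edges inside S: D-B(d=5)
numerator = 60 * 500 = 30000
denominator = 5 = 5
card(S) = 30000 / 5 = 6000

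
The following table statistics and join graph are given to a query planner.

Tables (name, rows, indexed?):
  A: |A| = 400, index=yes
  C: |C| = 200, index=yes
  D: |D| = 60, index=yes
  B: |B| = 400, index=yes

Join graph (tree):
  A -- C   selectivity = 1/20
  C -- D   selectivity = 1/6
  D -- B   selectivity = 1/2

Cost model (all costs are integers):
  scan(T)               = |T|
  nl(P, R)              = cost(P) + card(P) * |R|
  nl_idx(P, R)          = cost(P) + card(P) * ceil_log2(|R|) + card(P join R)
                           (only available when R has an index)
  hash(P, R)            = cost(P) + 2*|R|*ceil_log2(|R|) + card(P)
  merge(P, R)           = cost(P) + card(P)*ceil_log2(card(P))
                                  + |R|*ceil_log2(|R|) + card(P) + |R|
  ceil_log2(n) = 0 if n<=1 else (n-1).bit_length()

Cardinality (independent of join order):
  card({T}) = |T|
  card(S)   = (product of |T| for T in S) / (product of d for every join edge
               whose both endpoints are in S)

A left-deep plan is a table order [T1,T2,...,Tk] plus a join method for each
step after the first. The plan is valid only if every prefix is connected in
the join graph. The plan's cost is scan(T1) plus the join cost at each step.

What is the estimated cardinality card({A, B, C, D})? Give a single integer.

8000000

Tables in S: A(400), B(400), C(200), D(60)
Edges inside S: A-C(d=20), C-D(d=6), D-B(d=2)
numerator = 400 * 400 * 200 * 60 = 1920000000
denominator = 20 * 6 * 2 = 240
card(S) = 1920000000 / 240 = 8000000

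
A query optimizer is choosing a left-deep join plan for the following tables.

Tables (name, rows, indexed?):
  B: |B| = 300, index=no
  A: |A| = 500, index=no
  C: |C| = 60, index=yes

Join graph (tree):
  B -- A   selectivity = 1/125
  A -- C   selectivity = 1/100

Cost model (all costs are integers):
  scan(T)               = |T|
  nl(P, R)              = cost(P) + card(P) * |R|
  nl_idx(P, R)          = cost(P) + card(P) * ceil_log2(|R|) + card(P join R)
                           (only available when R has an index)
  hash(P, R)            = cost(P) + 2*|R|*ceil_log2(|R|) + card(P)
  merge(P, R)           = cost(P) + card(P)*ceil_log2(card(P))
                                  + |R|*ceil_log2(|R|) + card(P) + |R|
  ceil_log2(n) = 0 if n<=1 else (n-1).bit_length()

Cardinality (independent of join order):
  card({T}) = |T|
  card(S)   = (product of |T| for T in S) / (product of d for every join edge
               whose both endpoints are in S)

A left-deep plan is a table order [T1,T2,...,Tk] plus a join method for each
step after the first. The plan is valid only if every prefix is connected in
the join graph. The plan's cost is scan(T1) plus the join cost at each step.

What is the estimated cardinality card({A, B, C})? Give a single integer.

Tables in S: A(500), B(300), C(60)
Edges inside S: B-A(d=125), A-C(d=100)
numerator = 500 * 300 * 60 = 9000000
denominator = 125 * 100 = 12500
card(S) = 9000000 / 12500 = 720

720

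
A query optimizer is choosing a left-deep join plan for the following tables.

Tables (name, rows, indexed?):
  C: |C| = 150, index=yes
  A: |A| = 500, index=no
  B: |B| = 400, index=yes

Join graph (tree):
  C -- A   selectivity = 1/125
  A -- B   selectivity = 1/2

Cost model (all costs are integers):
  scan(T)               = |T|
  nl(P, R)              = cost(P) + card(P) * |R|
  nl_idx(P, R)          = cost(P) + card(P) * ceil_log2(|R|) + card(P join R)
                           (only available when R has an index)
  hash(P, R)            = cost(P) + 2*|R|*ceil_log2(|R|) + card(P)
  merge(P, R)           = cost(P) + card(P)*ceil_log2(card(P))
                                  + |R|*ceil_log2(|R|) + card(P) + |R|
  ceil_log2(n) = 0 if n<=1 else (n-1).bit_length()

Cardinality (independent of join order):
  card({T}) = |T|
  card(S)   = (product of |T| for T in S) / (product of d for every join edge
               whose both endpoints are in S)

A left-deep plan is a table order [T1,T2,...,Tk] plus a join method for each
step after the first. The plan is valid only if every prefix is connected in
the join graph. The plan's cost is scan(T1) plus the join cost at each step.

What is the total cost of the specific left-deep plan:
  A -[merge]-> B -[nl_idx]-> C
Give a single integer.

step 1: scan A: cost=500, card=500
step 2: join B via merge
    card(P join B) = 500*400/(2) = 100000
    cost = 500 + 500*9 + 400*9 + 500 + 400 = 9500
step 3: join C via nl_idx
    card(P join C) = 100000*150/(125) = 120000
    cost = 9500 + 100000*8 + 120000 = 929500

929500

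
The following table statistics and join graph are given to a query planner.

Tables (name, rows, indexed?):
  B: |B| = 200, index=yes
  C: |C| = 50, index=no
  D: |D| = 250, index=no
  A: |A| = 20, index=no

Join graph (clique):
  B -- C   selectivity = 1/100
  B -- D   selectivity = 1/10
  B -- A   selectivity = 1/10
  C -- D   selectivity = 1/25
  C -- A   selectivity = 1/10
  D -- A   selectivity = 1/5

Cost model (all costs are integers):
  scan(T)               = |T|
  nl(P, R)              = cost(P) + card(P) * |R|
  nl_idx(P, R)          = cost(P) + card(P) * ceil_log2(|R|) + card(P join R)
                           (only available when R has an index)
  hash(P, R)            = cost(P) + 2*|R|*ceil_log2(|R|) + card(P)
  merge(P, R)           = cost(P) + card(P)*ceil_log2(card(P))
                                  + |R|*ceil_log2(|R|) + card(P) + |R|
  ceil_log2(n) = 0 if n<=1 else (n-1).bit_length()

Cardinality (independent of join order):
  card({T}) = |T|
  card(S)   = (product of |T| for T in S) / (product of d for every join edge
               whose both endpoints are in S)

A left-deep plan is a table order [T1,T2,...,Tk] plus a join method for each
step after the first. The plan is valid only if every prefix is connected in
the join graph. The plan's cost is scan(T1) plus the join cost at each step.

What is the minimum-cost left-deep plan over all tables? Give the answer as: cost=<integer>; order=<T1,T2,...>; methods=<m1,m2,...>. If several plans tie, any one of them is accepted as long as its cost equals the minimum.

cost=3220; order=C,B,A,D; methods=nl_idx,hash,merge

Selinger DP (subsets sized 1..n):
  {B}: scan cost=200, card=200
  {C}: scan cost=50, card=50
  {D}: scan cost=250, card=250
  {A}: scan cost=20, card=20
  {BC}: card=100; try (B,nl_idx)→550, (C,hash)→1000, (B,merge)→2200, (C,merge)→2350, (B,hash)→3300, (B,nl)→10050 …(+1); best=550 via (B,nl_idx)
  {BD}: card=5000; try (B,hash)→3700, (D,merge)→4250, (B,merge)→4300, (D,hash)→4400, (B,nl_idx)→7250, (D,nl)→50200 …(+1); best=3700 via (B,hash)
  {AB}: card=400; try (B,nl_idx)→580, (A,hash)→600, (B,merge)→1940, (A,merge)→2120, (B,hash)→3240, (B,nl)→4020 …(+1); best=580 via (B,nl_idx)
  {CD}: card=500; try (C,hash)→1100, (D,merge)→2650, (C,merge)→2850, (D,hash)→4100, (D,nl)→12550, (C,nl)→12750; best=1100 via (C,hash)
  {AC}: card=100; try (A,hash)→300, (C,merge)→490, (A,merge)→520, (C,hash)→640, (C,nl)→1020, (A,nl)→1050; best=300 via (A,hash)
  {AD}: card=1000; try (A,hash)→700, (D,merge)→2390, (A,merge)→2620, (D,hash)→4040, (D,nl)→5020, (A,nl)→5250; best=700 via (A,hash)
  {BCD}: card=100; try (D,merge)→3600, (D,hash)→4650, (B,hash)→4800, (B,nl_idx)→5200, (B,merge)→7900, (C,hash)→9300 …(+4); best=3600 via (D,merge)
  {ABC}: card=20; try (A,hash)→850, (B,nl_idx)→1120, (A,merge)→1470, (C,hash)→1580, (A,nl)→2550, (B,merge)→2900 …(+4); best=850 via (A,hash)
  {ABD}: card=2000; try (B,hash)→4900, (D,hash)→4980, (D,merge)→6830, (A,hash)→8900, (B,nl_idx)→10700, (B,merge)→13500 …(+4); best=4900 via (B,hash)
  {ACD}: card=200; try (A,hash)→1800, (C,hash)→2300, (D,merge)→3350, (D,hash)→4400, (A,merge)→6220, (A,nl)→11100 …(+3); best=1800 via (A,hash)
  {ABCD}: card=4; try (D,merge)→3220, (B,nl_idx)→3404, (A,hash)→3900, (A,merge)→4520, (D,hash)→4870, (B,hash)→5200 …(+7); best=3220 via (D,merge)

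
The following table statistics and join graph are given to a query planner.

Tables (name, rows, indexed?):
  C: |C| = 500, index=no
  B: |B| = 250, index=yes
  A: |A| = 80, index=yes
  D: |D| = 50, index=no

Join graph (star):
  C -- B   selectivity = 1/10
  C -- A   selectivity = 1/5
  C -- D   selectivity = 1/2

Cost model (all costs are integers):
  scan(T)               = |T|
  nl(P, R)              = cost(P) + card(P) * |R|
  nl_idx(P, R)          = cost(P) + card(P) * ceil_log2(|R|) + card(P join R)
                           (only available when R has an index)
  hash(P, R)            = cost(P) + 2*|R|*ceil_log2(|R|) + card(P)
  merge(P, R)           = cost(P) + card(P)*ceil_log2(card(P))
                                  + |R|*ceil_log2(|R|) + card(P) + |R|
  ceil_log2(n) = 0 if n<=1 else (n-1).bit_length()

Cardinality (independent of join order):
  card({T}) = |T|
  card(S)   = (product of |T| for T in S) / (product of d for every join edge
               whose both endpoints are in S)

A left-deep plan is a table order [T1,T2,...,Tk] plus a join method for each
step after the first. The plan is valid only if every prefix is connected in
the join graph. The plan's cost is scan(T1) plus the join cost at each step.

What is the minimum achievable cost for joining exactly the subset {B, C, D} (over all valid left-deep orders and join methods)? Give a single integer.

18100

Selinger DP over subsets of {B,C,D}:
  {C}: scan cost=500, card=500
  {B}: scan cost=250, card=250
  {D}: scan cost=50, card=50
  {BC}: card=12500; try (B,hash)→5000, (C,merge)→7500, (B,merge)→7750, (C,hash)→9500, (B,nl_idx)→17000, (C,nl)→125250 …(+1); best=5000 via (B,hash)
  {CD}: card=12500; try (D,hash)→1600, (C,merge)→5400, (D,merge)→5850, (C,hash)→9100, (C,nl)→25050, (D,nl)→25500; best=1600 via (D,hash)
  {BCD}: card=312500; try (D,hash)→18100, (B,hash)→18100, (B,merge)→191350, (D,merge)→192850, (B,nl_idx)→414100, (D,nl)→630000 …(+1); best=18100 via (D,hash)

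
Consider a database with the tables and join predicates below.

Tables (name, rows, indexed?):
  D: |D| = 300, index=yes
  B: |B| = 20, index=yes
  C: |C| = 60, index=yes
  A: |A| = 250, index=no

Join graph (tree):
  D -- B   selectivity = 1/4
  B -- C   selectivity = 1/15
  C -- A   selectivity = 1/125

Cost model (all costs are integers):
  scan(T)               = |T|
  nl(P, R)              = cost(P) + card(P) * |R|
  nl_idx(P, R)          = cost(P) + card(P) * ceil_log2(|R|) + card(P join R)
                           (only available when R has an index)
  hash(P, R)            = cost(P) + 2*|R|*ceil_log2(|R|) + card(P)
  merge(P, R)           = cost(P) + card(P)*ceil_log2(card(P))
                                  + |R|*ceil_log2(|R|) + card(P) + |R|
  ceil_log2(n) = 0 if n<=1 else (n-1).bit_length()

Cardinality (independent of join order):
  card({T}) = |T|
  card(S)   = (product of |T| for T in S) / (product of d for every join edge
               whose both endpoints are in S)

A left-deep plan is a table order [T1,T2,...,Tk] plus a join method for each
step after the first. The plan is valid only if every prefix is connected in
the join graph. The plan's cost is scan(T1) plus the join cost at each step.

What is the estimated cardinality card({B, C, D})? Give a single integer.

Tables in S: B(20), C(60), D(300)
Edges inside S: D-B(d=4), B-C(d=15)
numerator = 20 * 60 * 300 = 360000
denominator = 4 * 15 = 60
card(S) = 360000 / 60 = 6000

6000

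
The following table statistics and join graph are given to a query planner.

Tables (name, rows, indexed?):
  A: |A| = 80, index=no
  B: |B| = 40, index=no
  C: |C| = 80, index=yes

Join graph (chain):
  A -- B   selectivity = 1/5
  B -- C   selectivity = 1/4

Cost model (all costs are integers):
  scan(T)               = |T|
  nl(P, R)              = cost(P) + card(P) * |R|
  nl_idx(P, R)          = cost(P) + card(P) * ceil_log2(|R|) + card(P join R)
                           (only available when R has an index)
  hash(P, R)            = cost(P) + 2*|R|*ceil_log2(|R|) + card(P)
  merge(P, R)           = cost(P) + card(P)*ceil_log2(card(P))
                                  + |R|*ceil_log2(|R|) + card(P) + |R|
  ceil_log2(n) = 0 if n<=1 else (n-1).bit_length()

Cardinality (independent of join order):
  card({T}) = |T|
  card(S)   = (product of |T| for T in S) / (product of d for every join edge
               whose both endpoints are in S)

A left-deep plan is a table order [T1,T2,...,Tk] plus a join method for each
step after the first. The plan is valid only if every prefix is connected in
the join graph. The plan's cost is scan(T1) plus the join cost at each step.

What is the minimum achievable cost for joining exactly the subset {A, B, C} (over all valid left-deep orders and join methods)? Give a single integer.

Selinger DP over subsets of {A,B,C}:
  {A}: scan cost=80, card=80
  {B}: scan cost=40, card=40
  {C}: scan cost=80, card=80
  {AB}: card=640; try (B,hash)→640, (A,merge)→960, (B,merge)→1000, (A,hash)→1200, (A,nl)→3240, (B,nl)→3280; best=640 via (B,hash)
  {BC}: card=800; try (B,hash)→640, (C,merge)→960, (B,merge)→1000, (C,nl_idx)→1120, (C,hash)→1200, (C,nl)→3240 …(+1); best=640 via (B,hash)
  {ABC}: card=12800; try (C,hash)→2400, (A,hash)→2560, (C,merge)→8320, (A,merge)→10080, (C,nl_idx)→17920, (C,nl)→51840 …(+1); best=2400 via (C,hash)

2400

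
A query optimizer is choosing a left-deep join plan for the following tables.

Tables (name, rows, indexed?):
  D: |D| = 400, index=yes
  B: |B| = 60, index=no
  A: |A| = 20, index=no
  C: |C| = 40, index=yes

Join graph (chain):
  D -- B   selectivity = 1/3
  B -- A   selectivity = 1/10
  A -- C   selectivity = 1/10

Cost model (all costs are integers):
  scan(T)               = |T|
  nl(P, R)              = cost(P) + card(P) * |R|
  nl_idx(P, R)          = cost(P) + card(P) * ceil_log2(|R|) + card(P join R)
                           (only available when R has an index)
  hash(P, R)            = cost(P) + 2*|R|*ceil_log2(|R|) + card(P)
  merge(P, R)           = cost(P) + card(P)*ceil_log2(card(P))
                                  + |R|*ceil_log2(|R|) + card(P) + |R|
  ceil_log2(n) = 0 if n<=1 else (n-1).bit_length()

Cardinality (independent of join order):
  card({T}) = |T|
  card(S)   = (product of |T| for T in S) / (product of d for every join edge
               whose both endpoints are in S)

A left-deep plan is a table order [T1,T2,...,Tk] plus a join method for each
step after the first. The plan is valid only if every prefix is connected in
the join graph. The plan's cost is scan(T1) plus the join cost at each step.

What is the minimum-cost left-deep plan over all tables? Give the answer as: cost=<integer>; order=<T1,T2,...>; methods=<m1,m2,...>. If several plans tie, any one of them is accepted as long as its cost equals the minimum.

Selinger DP (subsets sized 1..n):
  {D}: scan cost=400, card=400
  {B}: scan cost=60, card=60
  {A}: scan cost=20, card=20
  {C}: scan cost=40, card=40
  {BD}: card=8000; try (B,hash)→1520, (D,merge)→4480, (B,merge)→4820, (D,hash)→7320, (D,nl_idx)→8600, (D,nl)→24060 …(+1); best=1520 via (B,hash)
  {AB}: card=120; try (A,hash)→320, (B,merge)→560, (A,merge)→600, (B,hash)→760, (B,nl)→1220, (A,nl)→1260; best=320 via (A,hash)
  {AC}: card=80; try (C,nl_idx)→220, (A,hash)→280, (C,merge)→420, (A,merge)→440, (C,hash)→520, (C,nl)→820 …(+1); best=220 via (C,nl_idx)
  {ABD}: card=16000; try (D,merge)→5280, (D,hash)→7640, (A,hash)→9720, (D,nl_idx)→17400, (D,nl)→48320, (A,merge)→113640 …(+1); best=5280 via (D,merge)
  {ABC}: card=480; try (C,hash)→920, (B,hash)→1020, (B,merge)→1280, (C,nl_idx)→1520, (C,merge)→1560, (B,nl)→5020 …(+1); best=920 via (C,hash)
  {ABCD}: card=64000; try (D,hash)→8600, (D,merge)→9720, (C,hash)→21760, (D,nl_idx)→69240, (C,nl_idx)→165280, (D,nl)→192920 …(+2); best=8600 via (D,hash)

cost=8600; order=B,A,C,D; methods=hash,hash,hash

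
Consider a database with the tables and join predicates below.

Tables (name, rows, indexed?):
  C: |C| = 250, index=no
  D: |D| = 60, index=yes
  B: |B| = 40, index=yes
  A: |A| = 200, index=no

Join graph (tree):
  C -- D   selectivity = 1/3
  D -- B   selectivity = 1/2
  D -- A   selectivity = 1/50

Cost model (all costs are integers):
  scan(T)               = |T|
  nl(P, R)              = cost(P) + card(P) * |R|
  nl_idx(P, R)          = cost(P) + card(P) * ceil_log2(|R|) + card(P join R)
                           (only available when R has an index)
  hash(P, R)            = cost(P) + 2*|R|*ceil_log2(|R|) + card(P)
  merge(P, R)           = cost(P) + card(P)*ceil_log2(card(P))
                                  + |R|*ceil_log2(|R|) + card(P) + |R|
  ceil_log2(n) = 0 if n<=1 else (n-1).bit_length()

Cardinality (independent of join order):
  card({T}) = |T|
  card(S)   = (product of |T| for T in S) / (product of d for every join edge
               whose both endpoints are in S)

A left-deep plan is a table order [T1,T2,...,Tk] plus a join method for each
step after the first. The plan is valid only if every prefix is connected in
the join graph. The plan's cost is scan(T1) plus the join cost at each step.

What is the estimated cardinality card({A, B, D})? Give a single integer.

4800

Tables in S: A(200), B(40), D(60)
Edges inside S: D-B(d=2), D-A(d=50)
numerator = 200 * 40 * 60 = 480000
denominator = 2 * 50 = 100
card(S) = 480000 / 100 = 4800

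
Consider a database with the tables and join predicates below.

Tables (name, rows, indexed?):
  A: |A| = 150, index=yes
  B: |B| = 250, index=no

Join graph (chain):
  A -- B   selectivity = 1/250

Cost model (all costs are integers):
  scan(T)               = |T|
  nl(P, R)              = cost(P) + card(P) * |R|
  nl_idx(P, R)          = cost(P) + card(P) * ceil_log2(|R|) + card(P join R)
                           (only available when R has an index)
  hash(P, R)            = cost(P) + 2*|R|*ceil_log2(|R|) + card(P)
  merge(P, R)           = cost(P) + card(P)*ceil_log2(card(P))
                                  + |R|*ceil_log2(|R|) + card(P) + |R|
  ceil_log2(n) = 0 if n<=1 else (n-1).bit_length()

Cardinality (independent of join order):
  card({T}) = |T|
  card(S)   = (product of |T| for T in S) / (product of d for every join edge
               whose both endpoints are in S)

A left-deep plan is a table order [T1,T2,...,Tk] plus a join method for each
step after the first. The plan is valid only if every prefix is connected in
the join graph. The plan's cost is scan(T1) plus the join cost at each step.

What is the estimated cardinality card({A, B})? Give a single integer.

Tables in S: A(150), B(250)
Edges inside S: A-B(d=250)
numerator = 150 * 250 = 37500
denominator = 250 = 250
card(S) = 37500 / 250 = 150

150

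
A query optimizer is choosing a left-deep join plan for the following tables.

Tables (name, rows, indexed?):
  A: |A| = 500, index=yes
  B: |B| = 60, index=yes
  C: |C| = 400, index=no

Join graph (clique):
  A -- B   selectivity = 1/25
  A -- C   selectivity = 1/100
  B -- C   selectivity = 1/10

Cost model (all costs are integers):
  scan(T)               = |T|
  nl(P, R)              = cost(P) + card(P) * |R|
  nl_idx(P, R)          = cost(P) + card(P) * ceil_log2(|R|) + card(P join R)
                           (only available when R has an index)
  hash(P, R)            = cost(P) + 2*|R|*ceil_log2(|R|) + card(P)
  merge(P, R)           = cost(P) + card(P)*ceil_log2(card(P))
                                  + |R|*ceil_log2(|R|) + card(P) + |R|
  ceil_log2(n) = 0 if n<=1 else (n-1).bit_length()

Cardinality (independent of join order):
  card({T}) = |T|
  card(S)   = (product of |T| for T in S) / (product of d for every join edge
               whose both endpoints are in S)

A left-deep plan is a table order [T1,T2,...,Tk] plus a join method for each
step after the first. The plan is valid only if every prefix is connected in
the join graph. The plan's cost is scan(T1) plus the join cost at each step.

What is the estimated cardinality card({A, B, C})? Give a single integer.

Tables in S: A(500), B(60), C(400)
Edges inside S: A-B(d=25), A-C(d=100), B-C(d=10)
numerator = 500 * 60 * 400 = 12000000
denominator = 25 * 100 * 10 = 25000
card(S) = 12000000 / 25000 = 480

480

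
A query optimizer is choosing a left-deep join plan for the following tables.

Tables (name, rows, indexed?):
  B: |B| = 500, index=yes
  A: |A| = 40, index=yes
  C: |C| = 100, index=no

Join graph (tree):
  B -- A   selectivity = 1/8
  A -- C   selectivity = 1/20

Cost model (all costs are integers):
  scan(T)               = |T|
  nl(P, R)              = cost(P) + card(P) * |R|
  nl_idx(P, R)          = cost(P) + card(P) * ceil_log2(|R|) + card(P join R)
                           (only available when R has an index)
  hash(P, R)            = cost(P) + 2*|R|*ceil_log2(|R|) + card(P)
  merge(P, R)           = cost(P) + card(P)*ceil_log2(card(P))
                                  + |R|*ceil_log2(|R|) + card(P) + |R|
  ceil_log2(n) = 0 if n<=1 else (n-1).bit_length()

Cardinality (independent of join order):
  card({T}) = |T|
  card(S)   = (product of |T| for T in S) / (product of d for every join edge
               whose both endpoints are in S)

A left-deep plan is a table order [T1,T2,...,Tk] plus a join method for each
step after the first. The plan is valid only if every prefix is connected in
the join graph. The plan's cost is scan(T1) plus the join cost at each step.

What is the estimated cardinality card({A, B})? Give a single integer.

Tables in S: A(40), B(500)
Edges inside S: B-A(d=8)
numerator = 40 * 500 = 20000
denominator = 8 = 8
card(S) = 20000 / 8 = 2500

2500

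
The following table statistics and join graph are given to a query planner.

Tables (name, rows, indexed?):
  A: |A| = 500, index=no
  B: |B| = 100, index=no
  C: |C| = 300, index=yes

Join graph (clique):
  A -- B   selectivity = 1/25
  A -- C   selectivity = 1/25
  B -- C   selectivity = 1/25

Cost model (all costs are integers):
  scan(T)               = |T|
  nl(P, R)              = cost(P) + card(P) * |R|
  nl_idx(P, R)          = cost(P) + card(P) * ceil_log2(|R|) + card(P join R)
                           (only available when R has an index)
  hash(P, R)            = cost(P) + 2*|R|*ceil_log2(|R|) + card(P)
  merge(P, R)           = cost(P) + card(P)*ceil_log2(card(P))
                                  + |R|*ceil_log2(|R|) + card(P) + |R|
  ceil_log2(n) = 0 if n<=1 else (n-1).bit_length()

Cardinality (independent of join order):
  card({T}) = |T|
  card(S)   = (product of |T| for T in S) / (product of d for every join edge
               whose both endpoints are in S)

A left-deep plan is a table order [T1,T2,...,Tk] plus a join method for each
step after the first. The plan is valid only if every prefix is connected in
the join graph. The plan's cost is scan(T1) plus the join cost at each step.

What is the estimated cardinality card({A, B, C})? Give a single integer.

960

Tables in S: A(500), B(100), C(300)
Edges inside S: A-B(d=25), A-C(d=25), B-C(d=25)
numerator = 500 * 100 * 300 = 15000000
denominator = 25 * 25 * 25 = 15625
card(S) = 15000000 / 15625 = 960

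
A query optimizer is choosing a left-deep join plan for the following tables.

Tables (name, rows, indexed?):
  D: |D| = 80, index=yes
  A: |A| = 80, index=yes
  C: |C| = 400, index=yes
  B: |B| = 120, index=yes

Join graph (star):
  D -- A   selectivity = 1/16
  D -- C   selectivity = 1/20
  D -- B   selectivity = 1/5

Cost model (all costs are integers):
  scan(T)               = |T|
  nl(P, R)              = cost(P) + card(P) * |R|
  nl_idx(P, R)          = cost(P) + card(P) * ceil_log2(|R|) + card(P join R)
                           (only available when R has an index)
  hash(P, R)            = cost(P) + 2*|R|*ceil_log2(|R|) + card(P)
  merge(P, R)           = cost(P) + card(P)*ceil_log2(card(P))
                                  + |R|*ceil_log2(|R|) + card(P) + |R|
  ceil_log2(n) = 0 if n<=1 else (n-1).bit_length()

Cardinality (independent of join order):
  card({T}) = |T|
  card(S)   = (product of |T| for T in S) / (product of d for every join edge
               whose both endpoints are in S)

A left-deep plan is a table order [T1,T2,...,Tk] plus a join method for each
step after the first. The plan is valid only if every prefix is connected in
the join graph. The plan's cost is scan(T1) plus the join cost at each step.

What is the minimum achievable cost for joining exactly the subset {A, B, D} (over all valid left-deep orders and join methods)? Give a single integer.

Selinger DP over subsets of {A,B,D}:
  {D}: scan cost=80, card=80
  {A}: scan cost=80, card=80
  {B}: scan cost=120, card=120
  {AD}: card=400; try (D,nl_idx)→1040, (A,nl_idx)→1040, (D,hash)→1280, (A,hash)→1280, (D,merge)→1360, (A,merge)→1360 …(+2); best=1040 via (D,nl_idx)
  {BD}: card=1920; try (D,hash)→1360, (B,merge)→1680, (D,merge)→1720, (B,hash)→1840, (B,nl_idx)→2560, (D,nl_idx)→2880 …(+2); best=1360 via (D,hash)
  {ABD}: card=9600; try (B,hash)→3120, (A,hash)→4400, (B,merge)→6000, (B,nl_idx)→13440, (A,nl_idx)→24400, (A,merge)→25040 …(+2); best=3120 via (B,hash)

3120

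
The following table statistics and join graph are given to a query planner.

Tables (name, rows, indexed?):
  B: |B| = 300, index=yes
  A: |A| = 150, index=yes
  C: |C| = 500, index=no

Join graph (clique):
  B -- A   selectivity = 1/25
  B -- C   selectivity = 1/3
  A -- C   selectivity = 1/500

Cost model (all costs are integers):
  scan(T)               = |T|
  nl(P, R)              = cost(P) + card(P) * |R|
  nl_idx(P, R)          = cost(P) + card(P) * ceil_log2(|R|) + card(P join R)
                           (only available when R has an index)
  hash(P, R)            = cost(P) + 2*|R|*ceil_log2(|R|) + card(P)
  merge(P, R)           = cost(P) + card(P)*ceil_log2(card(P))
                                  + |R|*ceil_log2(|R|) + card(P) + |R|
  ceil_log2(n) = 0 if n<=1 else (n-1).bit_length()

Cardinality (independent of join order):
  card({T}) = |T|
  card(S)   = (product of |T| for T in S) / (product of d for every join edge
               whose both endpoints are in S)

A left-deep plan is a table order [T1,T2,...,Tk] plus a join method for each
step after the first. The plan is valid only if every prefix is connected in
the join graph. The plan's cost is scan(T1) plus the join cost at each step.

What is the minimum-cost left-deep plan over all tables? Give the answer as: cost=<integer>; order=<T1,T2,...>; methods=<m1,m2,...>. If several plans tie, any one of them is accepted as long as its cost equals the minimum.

cost=5350; order=C,A,B; methods=hash,nl_idx

Selinger DP (subsets sized 1..n):
  {B}: scan cost=300, card=300
  {A}: scan cost=150, card=150
  {C}: scan cost=500, card=500
  {AB}: card=1800; try (A,hash)→3000, (B,nl_idx)→3300, (B,merge)→4500, (A,nl_idx)→4500, (A,merge)→4650, (B,hash)→5700 …(+2); best=3000 via (A,hash)
  {BC}: card=50000; try (B,hash)→6400, (C,merge)→8300, (B,merge)→8500, (C,hash)→9600, (B,nl_idx)→55000, (C,nl)→150300 …(+1); best=6400 via (B,hash)
  {AC}: card=150; try (A,hash)→3400, (A,nl_idx)→4650, (C,merge)→6500, (A,merge)→6850, (C,hash)→9300, (C,nl)→75150 …(+1); best=3400 via (A,hash)
  {ABC}: card=600; try (B,nl_idx)→5350, (B,merge)→7750, (B,hash)→8950, (C,hash)→13800, (C,merge)→29600, (B,nl)→48400 …(+5); best=5350 via (B,nl_idx)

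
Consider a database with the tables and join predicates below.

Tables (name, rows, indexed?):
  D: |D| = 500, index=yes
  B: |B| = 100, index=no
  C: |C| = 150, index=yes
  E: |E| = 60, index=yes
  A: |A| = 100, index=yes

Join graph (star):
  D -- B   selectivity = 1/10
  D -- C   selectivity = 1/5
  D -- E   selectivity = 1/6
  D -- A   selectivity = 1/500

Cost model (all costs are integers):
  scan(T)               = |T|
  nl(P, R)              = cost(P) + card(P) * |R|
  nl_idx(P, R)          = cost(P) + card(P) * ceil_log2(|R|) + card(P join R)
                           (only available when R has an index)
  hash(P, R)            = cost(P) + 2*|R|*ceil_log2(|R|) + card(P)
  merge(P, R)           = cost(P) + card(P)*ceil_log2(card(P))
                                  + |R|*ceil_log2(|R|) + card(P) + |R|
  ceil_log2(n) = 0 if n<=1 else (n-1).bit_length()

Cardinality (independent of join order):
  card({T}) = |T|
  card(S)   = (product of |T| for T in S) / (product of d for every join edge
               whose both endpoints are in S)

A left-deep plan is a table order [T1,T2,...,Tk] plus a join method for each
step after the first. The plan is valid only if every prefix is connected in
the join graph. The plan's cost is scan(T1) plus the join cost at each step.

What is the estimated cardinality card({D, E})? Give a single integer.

5000

Tables in S: D(500), E(60)
Edges inside S: D-E(d=6)
numerator = 500 * 60 = 30000
denominator = 6 = 6
card(S) = 30000 / 6 = 5000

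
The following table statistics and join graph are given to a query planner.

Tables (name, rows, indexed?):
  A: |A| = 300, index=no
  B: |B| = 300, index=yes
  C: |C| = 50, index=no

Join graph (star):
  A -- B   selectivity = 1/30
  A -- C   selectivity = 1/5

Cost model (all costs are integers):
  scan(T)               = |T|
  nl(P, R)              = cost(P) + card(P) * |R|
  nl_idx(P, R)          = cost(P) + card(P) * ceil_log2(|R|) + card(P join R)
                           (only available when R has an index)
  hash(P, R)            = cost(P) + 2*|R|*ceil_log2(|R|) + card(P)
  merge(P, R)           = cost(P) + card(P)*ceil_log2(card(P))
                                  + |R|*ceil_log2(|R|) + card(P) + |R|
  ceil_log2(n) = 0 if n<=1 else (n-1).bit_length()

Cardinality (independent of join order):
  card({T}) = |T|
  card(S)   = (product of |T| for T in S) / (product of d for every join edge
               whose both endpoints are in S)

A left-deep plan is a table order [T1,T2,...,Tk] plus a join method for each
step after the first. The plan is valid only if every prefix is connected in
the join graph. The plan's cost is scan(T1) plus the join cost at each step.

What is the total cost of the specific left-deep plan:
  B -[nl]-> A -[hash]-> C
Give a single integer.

step 1: scan B: cost=300, card=300
step 2: join A via nl
    card(P join A) = 300*300/(30) = 3000
    cost = 300 + 300*300 = 90300
step 3: join C via hash
    card(P join C) = 3000*50/(5) = 30000
    cost = 90300 + 2*50*6 + 3000 = 93900

93900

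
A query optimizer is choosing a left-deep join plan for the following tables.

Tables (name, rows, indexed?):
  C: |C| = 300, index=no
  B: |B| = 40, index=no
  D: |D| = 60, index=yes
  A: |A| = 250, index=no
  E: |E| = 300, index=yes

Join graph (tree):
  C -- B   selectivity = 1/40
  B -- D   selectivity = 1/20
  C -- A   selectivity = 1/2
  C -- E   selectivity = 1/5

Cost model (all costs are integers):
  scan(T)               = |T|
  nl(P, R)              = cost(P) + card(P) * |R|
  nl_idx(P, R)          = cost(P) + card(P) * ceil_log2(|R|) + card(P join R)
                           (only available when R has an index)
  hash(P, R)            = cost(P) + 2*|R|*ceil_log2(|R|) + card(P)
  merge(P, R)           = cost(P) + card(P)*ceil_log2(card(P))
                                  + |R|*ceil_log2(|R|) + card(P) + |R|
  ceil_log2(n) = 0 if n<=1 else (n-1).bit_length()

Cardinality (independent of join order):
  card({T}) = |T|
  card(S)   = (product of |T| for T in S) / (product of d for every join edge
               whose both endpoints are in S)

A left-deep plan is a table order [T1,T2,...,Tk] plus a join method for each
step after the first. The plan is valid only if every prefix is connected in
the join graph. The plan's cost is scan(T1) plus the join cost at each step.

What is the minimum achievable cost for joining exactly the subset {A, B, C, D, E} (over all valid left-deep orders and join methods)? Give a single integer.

66400

Selinger DP over subsets of {A,B,C,D,E}:
  {C}: scan cost=300, card=300
  {B}: scan cost=40, card=40
  {D}: scan cost=60, card=60
  {A}: scan cost=250, card=250
  {E}: scan cost=300, card=300
  {BC}: card=300; try (B,hash)→1080, (C,merge)→3320, (B,merge)→3580, (C,hash)→5480, (C,nl)→12040, (B,nl)→12300; best=1080 via (B,hash)
  {AC}: card=37500; try (A,hash)→4600, (C,merge)→5500, (A,merge)→5550, (C,hash)→5900, (C,nl)→75250, (A,nl)→75300; best=4600 via (A,hash)
  {CE}: card=18000; try (E,hash)→6000, (C,hash)→6000, (E,merge)→6300, (C,merge)→6300, (E,nl_idx)→21000, (E,nl)→90300 …(+1); best=6000 via (E,hash)
  {BD}: card=120; try (D,nl_idx)→400, (B,hash)→600, (D,merge)→740, (B,merge)→760, (D,hash)→800, (D,nl)→2440 …(+1); best=400 via (D,nl_idx)
  {BCD}: card=900; try (D,hash)→2100, (D,nl_idx)→3780, (C,merge)→4360, (D,merge)→4500, (C,hash)→5920, (D,nl)→19080 …(+1); best=2100 via (D,hash)
  {ABC}: card=37500; try (A,hash)→5380, (A,merge)→6330, (B,hash)→42580, (A,nl)→76080, (B,merge)→642380, (B,nl)→1504600; best=5380 via (A,hash)
  {BCE}: card=18000; try (E,hash)→6780, (E,merge)→7080, (E,nl_idx)→21780, (B,hash)→24480, (E,nl)→91080, (B,merge)→294280 …(+1); best=6780 via (E,hash)
  {ACE}: card=2250000; try (A,hash)→28000, (E,hash)→47500, (A,merge)→296250, (E,merge)→645100, (E,nl_idx)→2592100, (A,nl)→4506000 …(+1); best=28000 via (A,hash)
  {ABCD}: card=112500; try (A,hash)→7000, (A,merge)→14250, (D,hash)→43600, (A,nl)→227100, (D,nl_idx)→342880, (D,merge)→643300 …(+1); best=7000 via (A,hash)
  {BCDE}: card=54000; try (E,hash)→8400, (E,merge)→15000, (D,hash)→25500, (E,nl_idx)→64200, (D,nl_idx)→168780, (E,nl)→272100 …(+2); best=8400 via (E,hash)
  {ABCE}: card=2250000; try (A,hash)→28780, (E,hash)→48280, (A,merge)→297030, (E,merge)→645880, (B,hash)→2278480, (E,nl_idx)→2592880 …(+4); best=28780 via (A,hash)
  {ABCDE}: card=6750000; try (A,hash)→66400, (E,hash)→124900, (A,merge)→928650, (E,merge)→2035000, (D,hash)→2279500, (E,nl_idx)→7769500 …(+5); best=66400 via (A,hash)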